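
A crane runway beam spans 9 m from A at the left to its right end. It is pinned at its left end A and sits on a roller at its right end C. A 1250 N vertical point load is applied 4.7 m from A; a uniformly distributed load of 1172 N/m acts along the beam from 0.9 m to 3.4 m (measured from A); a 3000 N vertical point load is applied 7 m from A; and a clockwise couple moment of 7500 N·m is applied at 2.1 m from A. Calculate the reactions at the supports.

A_x = 0, A_y = 2661 N, C_y = 4519 N

Resultant of the distributed load: 1172 × 2.5 = 2930 N at 2.15 m from A.
ΣM about A: C_y·9 − 1250·4.7 − (1172·2.5)·2.15 − 3000·7 − 7500 = 0 → C_y = 40674.5/9 = 4519.39 ≈ 4519 N.
ΣF_y = 0: A_y + 4519.39 − 1250 − 1172·2.5 − 3000 = 0 → A_y = 2661 N.
ΣF_x = 0: no horizontal applied forces, so A_x = 0.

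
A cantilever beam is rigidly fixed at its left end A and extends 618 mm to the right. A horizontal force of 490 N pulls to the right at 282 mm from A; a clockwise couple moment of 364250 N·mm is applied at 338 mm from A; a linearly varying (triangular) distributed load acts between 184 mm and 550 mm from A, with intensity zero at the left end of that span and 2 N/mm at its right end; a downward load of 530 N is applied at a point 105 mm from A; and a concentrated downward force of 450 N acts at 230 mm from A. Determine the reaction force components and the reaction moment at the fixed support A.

A_x = -490.0 N, A_y = 1346 N, M_A = 680000 N·mm

Resultant of the triangular load: ½ × 2 × 366 = 366 N, acting at 428 mm from A (one-third of the span from the peak).
ΣF_x = 0: A_x + 490 = 0 → A_x = -490.0 N.
ΣF_y = 0: A_y − ½·2·366 − 530 − 450 = 0 → A_y = 1346 N.
ΣM about A: M_A − 364250 − (½·2·366)·428 − 530·105 − 450·230 = 0 → M_A = 680000 N·mm.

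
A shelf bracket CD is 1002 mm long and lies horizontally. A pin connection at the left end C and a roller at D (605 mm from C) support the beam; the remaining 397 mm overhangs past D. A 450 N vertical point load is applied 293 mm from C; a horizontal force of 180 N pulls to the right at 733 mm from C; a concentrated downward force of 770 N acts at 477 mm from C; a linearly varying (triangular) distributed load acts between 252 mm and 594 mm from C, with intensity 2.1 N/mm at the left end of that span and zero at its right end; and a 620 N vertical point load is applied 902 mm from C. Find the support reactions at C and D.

Resultant of the triangular load: ½ × 2.1 × 342 = 359.1 N, acting at 366 mm from C (one-third of the span from the peak).
ΣM about C: D_y·605 − 450·293 − 770·477 − (½·2.1·342)·366 − 620·902 = 0 → D_y = 1189810.6/605 = 1966.63 ≈ 1967 N.
ΣF_y = 0: C_y + 1966.63 − 450 − 770 − ½·2.1·342 − 620 = 0 → C_y = 232.5 N.
ΣF_x = 0: C_x + 180 = 0 → C_x = -180.0 N.

C_x = -180.0 N, C_y = 232.5 N, D_y = 1967 N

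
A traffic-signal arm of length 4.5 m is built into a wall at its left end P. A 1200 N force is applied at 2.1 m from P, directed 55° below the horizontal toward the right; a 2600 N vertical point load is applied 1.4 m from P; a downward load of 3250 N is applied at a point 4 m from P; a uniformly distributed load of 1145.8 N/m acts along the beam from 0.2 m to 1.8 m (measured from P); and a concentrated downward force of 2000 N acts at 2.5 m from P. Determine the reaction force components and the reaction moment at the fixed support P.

P_x = -688.3 N, P_y = 10670 N, M_P = 25540 N·m

Resultant of the distributed load: 1145.8 × 1.6 = 1833.28 N at 1 m from P.
ΣF_x = 0: P_x + 1200·cos55° = 0 → P_x = -688.3 N.
ΣF_y = 0: P_y − 1200·sin55° − 2600 − 3250 − 1145.8·1.6 − 2000 = 0 → P_y = 10670 N.
ΣM about P: M_P − 1200·sin55°·2.1 − 2600·1.4 − 3250·4 − (1145.8·1.6)·1 − 2000·2.5 = 0 → M_P = 25540 N·m.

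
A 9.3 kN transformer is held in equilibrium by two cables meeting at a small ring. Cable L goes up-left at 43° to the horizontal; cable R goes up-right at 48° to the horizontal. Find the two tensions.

T_L = 6.224 kN, T_R = 6.803 kN

ΣF_x = 0: −T_L·cos43° + T_R·cos48° = 0 → T_R = 1.09299·T_L.
ΣF_y = 0: T_L·sin43° + T_R·sin48° = 9.3.
Substitute: T_L·(0.681998 + 1.09299·0.743145) = 9.3 → T_L = 6.22387 ≈ 6.224 kN.
Then T_R = 1.09299 × 6.22387 = 6.803 kN.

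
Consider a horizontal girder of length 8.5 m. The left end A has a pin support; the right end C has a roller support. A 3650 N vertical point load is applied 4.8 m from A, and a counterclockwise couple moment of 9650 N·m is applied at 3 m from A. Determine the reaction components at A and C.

ΣM about A: C_y·8.5 − 3650·4.8 + 9650 = 0 → C_y = 7870/8.5 = 925.882 ≈ 925.9 N.
ΣF_y = 0: A_y + 925.882 − 3650 = 0 → A_y = 2724 N.
ΣF_x = 0: no horizontal applied forces, so A_x = 0.

A_x = 0, A_y = 2724 N, C_y = 925.9 N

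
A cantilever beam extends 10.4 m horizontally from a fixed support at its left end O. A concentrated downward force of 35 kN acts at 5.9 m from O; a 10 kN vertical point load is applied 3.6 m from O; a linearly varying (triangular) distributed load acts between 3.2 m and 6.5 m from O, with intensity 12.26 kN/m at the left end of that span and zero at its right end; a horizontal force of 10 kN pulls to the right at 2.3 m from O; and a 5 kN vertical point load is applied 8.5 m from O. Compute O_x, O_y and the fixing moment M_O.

Resultant of the triangular load: ½ × 12.26 × 3.3 = 20.229 kN, acting at 4.3 m from O (one-third of the span from the peak).
ΣF_x = 0: O_x + 10 = 0 → O_x = -10.00 kN.
ΣF_y = 0: O_y − 35 − 10 − ½·12.26·3.3 − 5 = 0 → O_y = 70.23 kN.
ΣM about O: M_O − 35·5.9 − 10·3.6 − (½·12.26·3.3)·4.3 − 5·8.5 = 0 → M_O = 372.0 kN·m.

O_x = -10.00 kN, O_y = 70.23 kN, M_O = 372.0 kN·m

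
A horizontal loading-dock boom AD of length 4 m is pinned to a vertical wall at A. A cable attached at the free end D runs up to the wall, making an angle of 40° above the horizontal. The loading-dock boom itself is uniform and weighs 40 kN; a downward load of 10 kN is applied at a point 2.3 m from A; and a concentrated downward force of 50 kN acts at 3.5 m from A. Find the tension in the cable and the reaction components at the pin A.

ΣM about A: T·sin40°·4 − 40·2 − 10·2.3 − 50·3.5 = 0 → T = 278/(4·0.642788) = 108.123 ≈ 108.1 kN.
ΣF_x = 0: A_x − T·cos40° = 0 → A_x = 108.123 × 0.766044 = 82.83 kN.
ΣF_y = 0: A_y + T·sin40° − 40 − 10 − 50 = 0 → A_y = 100 − 108.123 × 0.642788 = 30.50 kN.

T = 108.1 kN, A_x = 82.83 kN, A_y = 30.50 kN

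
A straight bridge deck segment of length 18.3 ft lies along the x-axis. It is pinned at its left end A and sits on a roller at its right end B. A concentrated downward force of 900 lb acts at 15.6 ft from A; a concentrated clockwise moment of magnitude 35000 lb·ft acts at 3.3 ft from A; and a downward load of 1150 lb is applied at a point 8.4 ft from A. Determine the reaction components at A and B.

A_x = 0, A_y = -1158 lb, B_y = 3208 lb

Moments about A: B_y·18.3 − 900·15.6 − 35000 − 1150·8.4 = 0 → B_y = 58700/18.3 = 3207.65 ≈ 3208 lb.
ΣF_y = 0: A_y + 3207.65 − 900 − 1150 = 0 → A_y = -1158 lb.
ΣF_x = 0: no horizontal applied forces, so A_x = 0.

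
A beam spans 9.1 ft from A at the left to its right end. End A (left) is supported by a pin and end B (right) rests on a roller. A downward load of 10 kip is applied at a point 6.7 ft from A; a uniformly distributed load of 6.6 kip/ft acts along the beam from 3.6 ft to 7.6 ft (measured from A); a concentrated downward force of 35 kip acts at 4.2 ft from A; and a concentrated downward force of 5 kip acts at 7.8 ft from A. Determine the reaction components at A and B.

Resultant of the distributed load: 6.6 × 4 = 26.4 kip at 5.6 ft from A.
Moments about A: B_y·9.1 − 10·6.7 − (6.6·4)·5.6 − 35·4.2 − 5·7.8 = 0 → B_y = 400.84/9.1 = 44.0484 ≈ 44.05 kip.
ΣF_y = 0: A_y + 44.0484 − 10 − 6.6·4 − 35 − 5 = 0 → A_y = 32.35 kip.
ΣF_x = 0: no horizontal applied forces, so A_x = 0.

A_x = 0, A_y = 32.35 kip, B_y = 44.05 kip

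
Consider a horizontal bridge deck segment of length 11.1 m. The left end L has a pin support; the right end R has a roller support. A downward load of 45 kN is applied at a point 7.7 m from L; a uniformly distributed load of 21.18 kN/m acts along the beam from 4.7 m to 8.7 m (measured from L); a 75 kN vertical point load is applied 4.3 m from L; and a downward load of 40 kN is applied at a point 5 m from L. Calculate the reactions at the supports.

L_x = 0, L_y = 115.3 kN, R_y = 129.4 kN

Resultant of the distributed load: 21.18 × 4 = 84.72 kN at 6.7 m from L.
ΣM about L: R_y·11.1 − 45·7.7 − (21.18·4)·6.7 − 75·4.3 − 40·5 = 0 → R_y = 1436.624/11.1 = 129.426 ≈ 129.4 kN.
ΣF_y = 0: L_y + 129.426 − 45 − 21.18·4 − 75 − 40 = 0 → L_y = 115.3 kN.
ΣF_x = 0: no horizontal applied forces, so L_x = 0.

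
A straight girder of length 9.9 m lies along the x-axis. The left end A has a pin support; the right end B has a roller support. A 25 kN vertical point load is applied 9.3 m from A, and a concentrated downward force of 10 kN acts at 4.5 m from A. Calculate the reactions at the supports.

A_x = 0, A_y = 6.970 kN, B_y = 28.03 kN

ΣM about A: B_y·9.9 − 25·9.3 − 10·4.5 = 0 → B_y = 277.5/9.9 = 28.0303 ≈ 28.03 kN.
ΣF_y = 0: A_y + 28.0303 − 25 − 10 = 0 → A_y = 6.970 kN.
ΣF_x = 0: no horizontal applied forces, so A_x = 0.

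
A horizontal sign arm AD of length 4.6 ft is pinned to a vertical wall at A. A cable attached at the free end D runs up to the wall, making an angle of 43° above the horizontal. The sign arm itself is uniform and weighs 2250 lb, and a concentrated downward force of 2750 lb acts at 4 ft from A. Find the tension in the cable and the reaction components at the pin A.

T = 5156 lb, A_x = 3771 lb, A_y = 1484 lb

ΣM about A: T·sin43°·4.6 − 2250·2.3 − 2750·4 = 0 → T = 16175/(4.6·0.681998) = 5155.89 ≈ 5156 lb.
ΣF_x = 0: A_x − T·cos43° = 0 → A_x = 5155.89 × 0.731354 = 3771 lb.
ΣF_y = 0: A_y + T·sin43° − 2250 − 2750 = 0 → A_y = 5000 − 5155.89 × 0.681998 = 1484 lb.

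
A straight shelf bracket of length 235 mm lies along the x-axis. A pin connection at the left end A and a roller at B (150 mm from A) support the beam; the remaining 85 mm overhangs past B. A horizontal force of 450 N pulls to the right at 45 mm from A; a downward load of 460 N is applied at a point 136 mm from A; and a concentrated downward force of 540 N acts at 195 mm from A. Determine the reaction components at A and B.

ΣM about A: B_y·150 − 460·136 − 540·195 = 0 → B_y = 167860/150 = 1119.07 ≈ 1119 N.
ΣF_y = 0: A_y + 1119.07 − 460 − 540 = 0 → A_y = -119.1 N.
ΣF_x = 0: A_x + 450 = 0 → A_x = -450.0 N.

A_x = -450.0 N, A_y = -119.1 N, B_y = 1119 N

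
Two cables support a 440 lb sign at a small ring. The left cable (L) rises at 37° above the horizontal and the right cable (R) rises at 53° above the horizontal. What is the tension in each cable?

ΣF_x = 0: −T_L·cos37° + T_R·cos53° = 0 → T_R = 1.32704·T_L.
ΣF_y = 0: T_L·sin37° + T_R·sin53° = 440.
Substitute: T_L·(0.601815 + 1.32704·0.798636) = 440 → T_L = 264.799 ≈ 264.8 lb.
Then T_R = 1.32704 × 264.799 = 351.4 lb.

T_L = 264.8 lb, T_R = 351.4 lb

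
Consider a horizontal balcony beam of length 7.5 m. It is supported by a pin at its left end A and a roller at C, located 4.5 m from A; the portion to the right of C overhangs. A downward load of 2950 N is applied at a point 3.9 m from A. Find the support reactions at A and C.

A_x = 0, A_y = 393.3 N, C_y = 2557 N

Taking moments about A: C_y·4.5 − 2950·3.9 = 0 → C_y = 11505/4.5 = 2556.67 ≈ 2557 N.
ΣF_y = 0: A_y + 2556.67 − 2950 = 0 → A_y = 393.3 N.
ΣF_x = 0: no horizontal applied forces, so A_x = 0.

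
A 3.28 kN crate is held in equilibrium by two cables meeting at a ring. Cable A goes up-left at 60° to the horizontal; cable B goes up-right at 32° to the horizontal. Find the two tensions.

ΣF_x = 0: −T_A·cos60° + T_B·cos32° = 0 → T_B = 0.589589·T_A.
ΣF_y = 0: T_A·sin60° + T_B·sin32° = 3.28.
Substitute: T_A·(0.866025 + 0.589589·0.529919) = 3.28 → T_A = 2.78329 ≈ 2.783 kN.
Then T_B = 0.589589 × 2.78329 = 1.641 kN.

T_A = 2.783 kN, T_B = 1.641 kN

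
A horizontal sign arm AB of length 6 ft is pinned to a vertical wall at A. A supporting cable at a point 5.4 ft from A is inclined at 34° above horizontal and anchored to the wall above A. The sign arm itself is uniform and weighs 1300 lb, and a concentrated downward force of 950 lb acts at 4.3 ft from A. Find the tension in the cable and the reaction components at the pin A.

ΣM about A: T·sin34°·5.4 − 1300·3 − 950·4.3 = 0 → T = 7985/(5.4·0.559193) = 2644.35 ≈ 2644 lb.
ΣF_x = 0: A_x − T·cos34° = 0 → A_x = 2644.35 × 0.829038 = 2192 lb.
ΣF_y = 0: A_y + T·sin34° − 1300 − 950 = 0 → A_y = 2250 − 2644.35 × 0.559193 = 771.3 lb.

T = 2644 lb, A_x = 2192 lb, A_y = 771.3 lb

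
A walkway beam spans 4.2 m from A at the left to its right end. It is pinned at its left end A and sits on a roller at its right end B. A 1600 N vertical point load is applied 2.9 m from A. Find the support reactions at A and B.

A_x = 0, A_y = 495.2 N, B_y = 1105 N

Moments about A: B_y·4.2 − 1600·2.9 = 0 → B_y = 4640/4.2 = 1104.76 ≈ 1105 N.
ΣF_y = 0: A_y + 1104.76 − 1600 = 0 → A_y = 495.2 N.
ΣF_x = 0: no horizontal applied forces, so A_x = 0.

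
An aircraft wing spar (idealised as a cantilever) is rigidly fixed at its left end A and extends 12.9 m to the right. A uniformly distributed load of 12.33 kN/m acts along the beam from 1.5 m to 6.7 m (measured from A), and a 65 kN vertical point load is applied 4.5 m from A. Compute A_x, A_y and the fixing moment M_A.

Resultant of the distributed load: 12.33 × 5.2 = 64.116 kN at 4.1 m from A.
ΣF_x = 0: A_x = 0.
ΣF_y = 0: A_y − 12.33·5.2 − 65 = 0 → A_y = 129.1 kN.
ΣM about A: M_A − (12.33·5.2)·4.1 − 65·4.5 = 0 → M_A = 555.4 kN·m.

A_x = 0, A_y = 129.1 kN, M_A = 555.4 kN·m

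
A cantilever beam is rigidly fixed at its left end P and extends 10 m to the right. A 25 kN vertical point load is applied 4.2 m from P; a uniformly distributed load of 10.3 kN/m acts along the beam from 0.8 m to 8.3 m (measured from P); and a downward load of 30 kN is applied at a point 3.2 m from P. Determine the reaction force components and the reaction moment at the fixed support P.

Resultant of the distributed load: 10.3 × 7.5 = 77.25 kN at 4.55 m from P.
ΣF_x = 0: P_x = 0.
ΣF_y = 0: P_y − 25 − 10.3·7.5 − 30 = 0 → P_y = 132.2 kN.
ΣM about P: M_P − 25·4.2 − (10.3·7.5)·4.55 − 30·3.2 = 0 → M_P = 552.5 kN·m.

P_x = 0, P_y = 132.2 kN, M_P = 552.5 kN·m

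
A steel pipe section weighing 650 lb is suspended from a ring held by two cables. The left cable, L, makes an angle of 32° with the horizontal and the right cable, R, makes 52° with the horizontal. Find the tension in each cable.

ΣF_x = 0: −T_L·cos32° + T_R·cos52° = 0 → T_R = 1.37746·T_L.
ΣF_y = 0: T_L·sin32° + T_R·sin52° = 650.
Substitute: T_L·(0.529919 + 1.37746·0.788011) = 650 → T_L = 402.384 ≈ 402.4 lb.
Then T_R = 1.37746 × 402.384 = 554.3 lb.

T_L = 402.4 lb, T_R = 554.3 lb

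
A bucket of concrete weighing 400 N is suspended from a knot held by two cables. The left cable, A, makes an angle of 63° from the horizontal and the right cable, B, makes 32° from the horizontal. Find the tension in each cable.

ΣF_x = 0: −T_A·cos63° + T_B·cos32° = 0 → T_B = 0.535336·T_A.
ΣF_y = 0: T_A·sin63° + T_B·sin32° = 400.
Substitute: T_A·(0.891007 + 0.535336·0.529919) = 400 → T_A = 340.515 ≈ 340.5 N.
Then T_B = 0.535336 × 340.515 = 182.3 N.

T_A = 340.5 N, T_B = 182.3 N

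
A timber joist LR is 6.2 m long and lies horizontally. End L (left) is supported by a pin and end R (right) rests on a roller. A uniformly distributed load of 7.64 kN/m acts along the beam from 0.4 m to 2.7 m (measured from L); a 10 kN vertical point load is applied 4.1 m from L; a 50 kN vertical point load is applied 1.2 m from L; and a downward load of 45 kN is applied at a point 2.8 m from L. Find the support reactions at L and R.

Resultant of the distributed load: 7.64 × 2.3 = 17.572 kN at 1.55 m from L.
Moments about L: R_y·6.2 − (7.64·2.3)·1.55 − 10·4.1 − 50·1.2 − 45·2.8 = 0 → R_y = 254.2366/6.2 = 41.0059 ≈ 41.01 kN.
ΣF_y = 0: L_y + 41.0059 − 7.64·2.3 − 10 − 50 − 45 = 0 → L_y = 81.57 kN.
ΣF_x = 0: no horizontal applied forces, so L_x = 0.

L_x = 0, L_y = 81.57 kN, R_y = 41.01 kN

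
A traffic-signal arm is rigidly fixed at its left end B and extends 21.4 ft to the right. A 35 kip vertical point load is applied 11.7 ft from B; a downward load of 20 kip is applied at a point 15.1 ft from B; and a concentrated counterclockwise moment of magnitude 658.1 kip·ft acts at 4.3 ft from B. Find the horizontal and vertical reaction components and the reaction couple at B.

B_x = 0, B_y = 55.00 kip, M_B = 53.40 kip·ft

ΣF_x = 0: B_x = 0.
ΣF_y = 0: B_y − 35 − 20 = 0 → B_y = 55.00 kip.
ΣM about B: M_B − 35·11.7 − 20·15.1 + 658.1 = 0 → M_B = 53.40 kip·ft.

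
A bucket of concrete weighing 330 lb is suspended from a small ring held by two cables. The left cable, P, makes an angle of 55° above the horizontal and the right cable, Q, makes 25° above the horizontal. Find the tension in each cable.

T_P = 303.7 lb, T_Q = 192.2 lb

ΣF_x = 0: −T_P·cos55° + T_Q·cos25° = 0 → T_Q = 0.632872·T_P.
ΣF_y = 0: T_P·sin55° + T_Q·sin25° = 330.
Substitute: T_P·(0.819152 + 0.632872·0.422618) = 330 → T_P = 303.695 ≈ 303.7 lb.
Then T_Q = 0.632872 × 303.695 = 192.2 lb.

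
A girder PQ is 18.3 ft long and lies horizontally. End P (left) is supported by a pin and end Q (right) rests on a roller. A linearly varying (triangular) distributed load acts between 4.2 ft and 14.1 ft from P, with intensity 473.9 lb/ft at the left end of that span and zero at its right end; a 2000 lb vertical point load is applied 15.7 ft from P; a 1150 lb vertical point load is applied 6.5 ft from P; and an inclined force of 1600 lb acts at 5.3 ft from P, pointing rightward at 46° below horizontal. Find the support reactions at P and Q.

Resultant of the triangular load: ½ × 473.9 × 9.9 = 2345.805 lb, acting at 7.5 ft from P (one-third of the span from the peak).
Taking moments about P: Q_y·18.3 − (½·473.9·9.9)·7.5 − 2000·15.7 − 1150·6.5 − 1600·sin46°·5.3 = 0 → Q_y = 62568.5/18.3 = 3419.04 ≈ 3419 lb.
ΣF_y = 0: P_y + 3419.04 − ½·473.9·9.9 − 2000 − 1150 − 1600·sin46° = 0 → P_y = 3228 lb.
ΣF_x = 0: P_x + 1600·cos46° = 0 → P_x = -1111 lb.

P_x = -1111 lb, P_y = 3228 lb, Q_y = 3419 lb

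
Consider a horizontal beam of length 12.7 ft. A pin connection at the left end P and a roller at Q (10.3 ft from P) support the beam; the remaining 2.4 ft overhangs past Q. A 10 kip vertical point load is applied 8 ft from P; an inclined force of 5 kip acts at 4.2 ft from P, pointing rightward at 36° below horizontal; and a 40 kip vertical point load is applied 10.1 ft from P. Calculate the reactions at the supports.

ΣM about P: Q_y·10.3 − 10·8 − 5·sin36°·4.2 − 40·10.1 = 0 → Q_y = 496.343/10.3 = 48.1886 ≈ 48.19 kip.
ΣF_y = 0: P_y + 48.1886 − 10 − 5·sin36° − 40 = 0 → P_y = 4.750 kip.
ΣF_x = 0: P_x + 5·cos36° = 0 → P_x = -4.045 kip.

P_x = -4.045 kip, P_y = 4.750 kip, Q_y = 48.19 kip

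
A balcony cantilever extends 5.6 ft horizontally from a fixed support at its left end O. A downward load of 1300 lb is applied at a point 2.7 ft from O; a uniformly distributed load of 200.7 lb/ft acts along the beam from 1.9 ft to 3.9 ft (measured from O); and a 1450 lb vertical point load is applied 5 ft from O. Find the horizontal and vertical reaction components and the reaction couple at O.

Resultant of the distributed load: 200.7 × 2 = 401.4 lb at 2.9 ft from O.
ΣF_x = 0: O_x = 0.
ΣF_y = 0: O_y − 1300 − 200.7·2 − 1450 = 0 → O_y = 3151 lb.
ΣM about O: M_O − 1300·2.7 − (200.7·2)·2.9 − 1450·5 = 0 → M_O = 11920 lb·ft.

O_x = 0, O_y = 3151 lb, M_O = 11920 lb·ft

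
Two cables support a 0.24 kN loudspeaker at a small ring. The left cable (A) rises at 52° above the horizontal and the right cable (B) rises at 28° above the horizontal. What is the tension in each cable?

T_A = 0.2152 kN, T_B = 0.1500 kN

ΣF_x = 0: −T_A·cos52° + T_B·cos28° = 0 → T_B = 0.69728·T_A.
ΣF_y = 0: T_A·sin52° + T_B·sin28° = 0.24.
Substitute: T_A·(0.788011 + 0.69728·0.469472) = 0.24 → T_A = 0.215176 ≈ 0.2152 kN.
Then T_B = 0.69728 × 0.215176 = 0.1500 kN.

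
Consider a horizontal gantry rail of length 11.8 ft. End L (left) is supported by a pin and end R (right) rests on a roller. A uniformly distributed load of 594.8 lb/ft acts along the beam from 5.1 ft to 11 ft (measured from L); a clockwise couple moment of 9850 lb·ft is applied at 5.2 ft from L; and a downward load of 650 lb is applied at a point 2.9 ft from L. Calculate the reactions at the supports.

Resultant of the distributed load: 594.8 × 5.9 = 3509.32 lb at 8.05 ft from L.
Moments about L: R_y·11.8 − (594.8·5.9)·8.05 − 9850 − 650·2.9 = 0 → R_y = 39985.026/11.8 = 3388.56 ≈ 3389 lb.
ΣF_y = 0: L_y + 3388.56 − 594.8·5.9 − 650 = 0 → L_y = 770.8 lb.
ΣF_x = 0: no horizontal applied forces, so L_x = 0.

L_x = 0, L_y = 770.8 lb, R_y = 3389 lb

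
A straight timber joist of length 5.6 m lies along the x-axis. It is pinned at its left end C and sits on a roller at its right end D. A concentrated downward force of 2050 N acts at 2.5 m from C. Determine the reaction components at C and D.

C_x = 0, C_y = 1135 N, D_y = 915.2 N

ΣM about C: D_y·5.6 − 2050·2.5 = 0 → D_y = 5125/5.6 = 915.179 ≈ 915.2 N.
ΣF_y = 0: C_y + 915.179 − 2050 = 0 → C_y = 1135 N.
ΣF_x = 0: no horizontal applied forces, so C_x = 0.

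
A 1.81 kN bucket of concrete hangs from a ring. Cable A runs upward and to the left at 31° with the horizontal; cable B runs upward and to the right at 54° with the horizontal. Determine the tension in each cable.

T_A = 1.068 kN, T_B = 1.557 kN

ΣF_x = 0: −T_A·cos31° + T_B·cos54° = 0 → T_B = 1.4583·T_A.
ΣF_y = 0: T_A·sin31° + T_B·sin54° = 1.81.
Substitute: T_A·(0.515038 + 1.4583·0.809017) = 1.81 → T_A = 1.06796 ≈ 1.068 kN.
Then T_B = 1.4583 × 1.06796 = 1.557 kN.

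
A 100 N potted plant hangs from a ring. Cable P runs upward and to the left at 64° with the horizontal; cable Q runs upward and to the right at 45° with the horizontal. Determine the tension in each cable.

T_P = 74.79 N, T_Q = 46.36 N

ΣF_x = 0: −T_P·cos64° + T_Q·cos45° = 0 → T_Q = 0.61995·T_P.
ΣF_y = 0: T_P·sin64° + T_Q·sin45° = 100.
Substitute: T_P·(0.898794 + 0.61995·0.707107) = 100 → T_P = 74.7851 ≈ 74.79 N.
Then T_Q = 0.61995 × 74.7851 = 46.36 N.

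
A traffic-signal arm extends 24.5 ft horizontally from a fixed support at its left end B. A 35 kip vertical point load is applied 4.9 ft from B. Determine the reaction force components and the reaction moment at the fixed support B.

B_x = 0, B_y = 35.00 kip, M_B = 171.5 kip·ft

ΣF_x = 0: B_x = 0.
ΣF_y = 0: B_y − 35 = 0 → B_y = 35.00 kip.
ΣM about B: M_B − 35·4.9 = 0 → M_B = 171.5 kip·ft.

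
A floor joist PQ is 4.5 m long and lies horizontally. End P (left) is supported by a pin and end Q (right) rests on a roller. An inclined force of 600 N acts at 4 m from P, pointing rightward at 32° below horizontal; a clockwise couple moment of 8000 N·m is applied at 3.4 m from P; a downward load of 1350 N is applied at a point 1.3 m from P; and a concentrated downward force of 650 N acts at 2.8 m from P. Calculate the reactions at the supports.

P_x = -508.8 N, P_y = -536.9 N, Q_y = 2855 N

Moments about P: Q_y·4.5 − 600·sin32°·4 − 8000 − 1350·1.3 − 650·2.8 = 0 → Q_y = 12846.8/4.5 = 2854.84 ≈ 2855 N.
ΣF_y = 0: P_y + 2854.84 − 600·sin32° − 1350 − 650 = 0 → P_y = -536.9 N.
ΣF_x = 0: P_x + 600·cos32° = 0 → P_x = -508.8 N.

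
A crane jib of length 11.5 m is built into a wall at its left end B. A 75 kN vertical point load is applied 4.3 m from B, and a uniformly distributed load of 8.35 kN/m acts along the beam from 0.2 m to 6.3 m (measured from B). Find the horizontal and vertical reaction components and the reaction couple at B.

Resultant of the distributed load: 8.35 × 6.1 = 50.935 kN at 3.25 m from B.
ΣF_x = 0: B_x = 0.
ΣF_y = 0: B_y − 75 − 8.35·6.1 = 0 → B_y = 125.9 kN.
ΣM about B: M_B − 75·4.3 − (8.35·6.1)·3.25 = 0 → M_B = 488.0 kN·m.

B_x = 0, B_y = 125.9 kN, M_B = 488.0 kN·m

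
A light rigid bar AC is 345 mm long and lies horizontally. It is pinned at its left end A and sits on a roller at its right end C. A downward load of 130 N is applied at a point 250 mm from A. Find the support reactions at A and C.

A_x = 0, A_y = 35.80 N, C_y = 94.20 N

Taking moments about A: C_y·345 − 130·250 = 0 → C_y = 32500/345 = 94.2029 ≈ 94.20 N.
ΣF_y = 0: A_y + 94.2029 − 130 = 0 → A_y = 35.80 N.
ΣF_x = 0: no horizontal applied forces, so A_x = 0.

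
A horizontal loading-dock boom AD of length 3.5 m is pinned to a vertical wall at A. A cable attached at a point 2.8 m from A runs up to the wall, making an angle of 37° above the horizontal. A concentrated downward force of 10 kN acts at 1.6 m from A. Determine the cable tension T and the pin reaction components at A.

T = 9.495 kN, A_x = 7.583 kN, A_y = 4.286 kN

ΣM about A: T·sin37°·2.8 − 10·1.6 = 0 → T = 16/(2.8·0.601815) = 9.49509 ≈ 9.495 kN.
ΣF_x = 0: A_x − T·cos37° = 0 → A_x = 9.49509 × 0.798636 = 7.583 kN.
ΣF_y = 0: A_y + T·sin37° − 10 = 0 → A_y = 10 − 9.49509 × 0.601815 = 4.286 kN.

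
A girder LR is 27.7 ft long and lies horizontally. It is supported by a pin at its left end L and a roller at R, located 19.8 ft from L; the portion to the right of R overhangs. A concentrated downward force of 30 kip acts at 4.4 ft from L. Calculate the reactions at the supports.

Moments about L: R_y·19.8 − 30·4.4 = 0 → R_y = 132/19.8 = 6.66667 ≈ 6.667 kip.
ΣF_y = 0: L_y + 6.66667 − 30 = 0 → L_y = 23.33 kip.
ΣF_x = 0: no horizontal applied forces, so L_x = 0.

L_x = 0, L_y = 23.33 kip, R_y = 6.667 kip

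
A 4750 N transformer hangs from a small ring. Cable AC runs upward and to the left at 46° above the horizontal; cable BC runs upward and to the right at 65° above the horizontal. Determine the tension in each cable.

T_AC = 2150 N, T_BC = 3534 N

ΣF_x = 0: −T_AC·cos46° + T_BC·cos65° = 0 → T_BC = 1.6437·T_AC.
ΣF_y = 0: T_AC·sin46° + T_BC·sin65° = 4750.
Substitute: T_AC·(0.71934 + 1.6437·0.906308) = 4750 → T_AC = 2150.26 ≈ 2150 N.
Then T_BC = 1.6437 × 2150.26 = 3534 N.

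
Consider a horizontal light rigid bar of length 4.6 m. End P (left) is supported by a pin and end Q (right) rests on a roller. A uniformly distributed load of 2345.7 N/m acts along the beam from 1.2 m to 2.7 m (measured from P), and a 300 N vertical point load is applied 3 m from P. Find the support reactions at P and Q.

P_x = 0, P_y = 2131 N, Q_y = 1687 N

Resultant of the distributed load: 2345.7 × 1.5 = 3518.55 N at 1.95 m from P.
ΣM about P: Q_y·4.6 − (2345.7·1.5)·1.95 − 300·3 = 0 → Q_y = 7761.1725/4.6 = 1687.21 ≈ 1687 N.
ΣF_y = 0: P_y + 1687.21 − 2345.7·1.5 − 300 = 0 → P_y = 2131 N.
ΣF_x = 0: no horizontal applied forces, so P_x = 0.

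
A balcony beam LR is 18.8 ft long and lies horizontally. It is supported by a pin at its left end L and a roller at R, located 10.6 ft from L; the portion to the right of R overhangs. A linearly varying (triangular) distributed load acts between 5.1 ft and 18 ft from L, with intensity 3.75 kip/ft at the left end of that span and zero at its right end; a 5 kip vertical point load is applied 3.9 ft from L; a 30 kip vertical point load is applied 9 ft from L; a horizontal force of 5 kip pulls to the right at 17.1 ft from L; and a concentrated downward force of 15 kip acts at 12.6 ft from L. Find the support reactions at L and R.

Resultant of the triangular load: ½ × 3.75 × 12.9 = 24.1875 kip, acting at 9.4 ft from L (one-third of the span from the peak).
ΣM about L: R_y·10.6 − (½·3.75·12.9)·9.4 − 5·3.9 − 30·9 − 15·12.6 = 0 → R_y = 705.8625/10.6 = 66.5908 ≈ 66.59 kip.
ΣF_y = 0: L_y + 66.5908 − ½·3.75·12.9 − 5 − 30 − 15 = 0 → L_y = 7.597 kip.
ΣF_x = 0: L_x + 5 = 0 → L_x = -5.000 kip.

L_x = -5.000 kip, L_y = 7.597 kip, R_y = 66.59 kip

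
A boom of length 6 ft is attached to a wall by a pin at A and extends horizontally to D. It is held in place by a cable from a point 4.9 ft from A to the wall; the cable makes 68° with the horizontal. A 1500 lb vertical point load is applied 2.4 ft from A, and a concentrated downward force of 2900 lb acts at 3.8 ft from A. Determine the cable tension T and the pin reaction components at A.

ΣM about A: T·sin68°·4.9 − 1500·2.4 − 2900·3.8 = 0 → T = 14620/(4.9·0.927184) = 3217.99 ≈ 3218 lb.
ΣF_x = 0: A_x − T·cos68° = 0 → A_x = 3217.99 × 0.374607 = 1205 lb.
ΣF_y = 0: A_y + T·sin68° − 1500 − 2900 = 0 → A_y = 4400 − 3217.99 × 0.927184 = 1416 lb.

T = 3218 lb, A_x = 1205 lb, A_y = 1416 lb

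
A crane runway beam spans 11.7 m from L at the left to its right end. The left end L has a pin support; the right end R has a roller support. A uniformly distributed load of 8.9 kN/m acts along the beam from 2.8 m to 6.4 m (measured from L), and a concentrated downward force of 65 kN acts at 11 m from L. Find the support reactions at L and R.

Resultant of the distributed load: 8.9 × 3.6 = 32.04 kN at 4.6 m from L.
Moments about L: R_y·11.7 − (8.9·3.6)·4.6 − 65·11 = 0 → R_y = 862.384/11.7 = 73.708 ≈ 73.71 kN.
ΣF_y = 0: L_y + 73.708 − 8.9·3.6 − 65 = 0 → L_y = 23.33 kN.
ΣF_x = 0: no horizontal applied forces, so L_x = 0.

L_x = 0, L_y = 23.33 kN, R_y = 73.71 kN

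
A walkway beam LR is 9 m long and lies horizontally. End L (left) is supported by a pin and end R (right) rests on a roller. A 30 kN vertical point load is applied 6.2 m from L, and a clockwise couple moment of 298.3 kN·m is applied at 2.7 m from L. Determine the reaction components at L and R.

Taking moments about L: R_y·9 − 30·6.2 − 298.3 = 0 → R_y = 484.3/9 = 53.8111 ≈ 53.81 kN.
ΣF_y = 0: L_y + 53.8111 − 30 = 0 → L_y = -23.81 kN.
ΣF_x = 0: no horizontal applied forces, so L_x = 0.

L_x = 0, L_y = -23.81 kN, R_y = 53.81 kN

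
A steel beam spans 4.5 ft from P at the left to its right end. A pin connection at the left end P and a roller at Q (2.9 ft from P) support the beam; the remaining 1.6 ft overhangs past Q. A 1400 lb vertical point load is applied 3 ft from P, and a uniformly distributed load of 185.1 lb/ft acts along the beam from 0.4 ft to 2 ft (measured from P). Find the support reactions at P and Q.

Resultant of the distributed load: 185.1 × 1.6 = 296.16 lb at 1.2 ft from P.
ΣM about P: Q_y·2.9 − 1400·3 − (185.1·1.6)·1.2 = 0 → Q_y = 4555.392/2.9 = 1570.82 ≈ 1571 lb.
ΣF_y = 0: P_y + 1570.82 − 1400 − 185.1·1.6 = 0 → P_y = 125.3 lb.
ΣF_x = 0: no horizontal applied forces, so P_x = 0.

P_x = 0, P_y = 125.3 lb, Q_y = 1571 lb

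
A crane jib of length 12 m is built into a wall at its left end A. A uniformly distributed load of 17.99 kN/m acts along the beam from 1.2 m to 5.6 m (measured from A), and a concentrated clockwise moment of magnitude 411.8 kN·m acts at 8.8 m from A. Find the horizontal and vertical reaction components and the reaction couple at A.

Resultant of the distributed load: 17.99 × 4.4 = 79.156 kN at 3.4 m from A.
ΣF_x = 0: A_x = 0.
ΣF_y = 0: A_y − 17.99·4.4 = 0 → A_y = 79.16 kN.
ΣM about A: M_A − (17.99·4.4)·3.4 − 411.8 = 0 → M_A = 680.9 kN·m.

A_x = 0, A_y = 79.16 kN, M_A = 680.9 kN·m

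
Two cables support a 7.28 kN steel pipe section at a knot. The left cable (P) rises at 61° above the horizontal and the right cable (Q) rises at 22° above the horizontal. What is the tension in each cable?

T_P = 6.801 kN, T_Q = 3.556 kN

ΣF_x = 0: −T_P·cos61° + T_Q·cos22° = 0 → T_Q = 0.522884·T_P.
ΣF_y = 0: T_P·sin61° + T_Q·sin22° = 7.28.
Substitute: T_P·(0.87462 + 0.522884·0.374607) = 7.28 → T_P = 6.80059 ≈ 6.801 kN.
Then T_Q = 0.522884 × 6.80059 = 3.556 kN.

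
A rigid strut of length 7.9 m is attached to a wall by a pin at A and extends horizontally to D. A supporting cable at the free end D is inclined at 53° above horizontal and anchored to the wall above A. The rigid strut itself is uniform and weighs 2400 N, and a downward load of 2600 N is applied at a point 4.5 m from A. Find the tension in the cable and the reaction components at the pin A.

T = 3357 N, A_x = 2020 N, A_y = 2319 N

ΣM about A: T·sin53°·7.9 − 2400·3.95 − 2600·4.5 = 0 → T = 21180/(7.9·0.798636) = 3356.99 ≈ 3357 N.
ΣF_x = 0: A_x − T·cos53° = 0 → A_x = 3356.99 × 0.601815 = 2020 N.
ΣF_y = 0: A_y + T·sin53° − 2400 − 2600 = 0 → A_y = 5000 − 3356.99 × 0.798636 = 2319 N.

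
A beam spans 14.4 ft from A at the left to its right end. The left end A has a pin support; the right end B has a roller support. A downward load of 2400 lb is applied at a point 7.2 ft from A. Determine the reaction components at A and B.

ΣM about A: B_y·14.4 − 2400·7.2 = 0 → B_y = 17280/14.4 = 1200 lb.
ΣF_y = 0: A_y + 1200 − 2400 = 0 → A_y = 1200 lb.
ΣF_x = 0: no horizontal applied forces, so A_x = 0.

A_x = 0, A_y = 1200 lb, B_y = 1200 lb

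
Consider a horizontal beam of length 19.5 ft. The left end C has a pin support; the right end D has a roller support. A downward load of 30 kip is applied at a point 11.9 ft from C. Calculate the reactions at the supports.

C_x = 0, C_y = 11.69 kip, D_y = 18.31 kip

Taking moments about C: D_y·19.5 − 30·11.9 = 0 → D_y = 357/19.5 = 18.3077 ≈ 18.31 kip.
ΣF_y = 0: C_y + 18.3077 − 30 = 0 → C_y = 11.69 kip.
ΣF_x = 0: no horizontal applied forces, so C_x = 0.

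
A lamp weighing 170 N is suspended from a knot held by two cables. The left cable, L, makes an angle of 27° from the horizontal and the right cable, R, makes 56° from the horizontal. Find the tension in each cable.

T_L = 95.78 N, T_R = 152.6 N

ΣF_x = 0: −T_L·cos27° + T_R·cos56° = 0 → T_R = 1.59338·T_L.
ΣF_y = 0: T_L·sin27° + T_R·sin56° = 170.
Substitute: T_L·(0.45399 + 1.59338·0.829038) = 170 → T_L = 95.7767 ≈ 95.78 N.
Then T_R = 1.59338 × 95.7767 = 152.6 N.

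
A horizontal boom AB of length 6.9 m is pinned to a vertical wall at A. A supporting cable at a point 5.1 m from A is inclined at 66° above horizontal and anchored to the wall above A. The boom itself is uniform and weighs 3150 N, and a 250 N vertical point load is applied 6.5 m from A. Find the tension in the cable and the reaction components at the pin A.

T = 2681 N, A_x = 1091 N, A_y = 950.5 N

ΣM about A: T·sin66°·5.1 − 3150·3.45 − 250·6.5 = 0 → T = 12492.5/(5.1·0.913545) = 2681.32 ≈ 2681 N.
ΣF_x = 0: A_x − T·cos66° = 0 → A_x = 2681.32 × 0.406737 = 1091 N.
ΣF_y = 0: A_y + T·sin66° − 3150 − 250 = 0 → A_y = 3400 − 2681.32 × 0.913545 = 950.5 N.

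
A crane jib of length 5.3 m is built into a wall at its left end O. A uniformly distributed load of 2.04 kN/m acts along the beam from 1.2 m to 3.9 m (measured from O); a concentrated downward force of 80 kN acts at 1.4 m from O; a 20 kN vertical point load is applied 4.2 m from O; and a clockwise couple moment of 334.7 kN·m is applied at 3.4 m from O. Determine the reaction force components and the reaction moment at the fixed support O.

O_x = 0, O_y = 105.5 kN, M_O = 544.7 kN·m

Resultant of the distributed load: 2.04 × 2.7 = 5.508 kN at 2.55 m from O.
ΣF_x = 0: O_x = 0.
ΣF_y = 0: O_y − 2.04·2.7 − 80 − 20 = 0 → O_y = 105.5 kN.
ΣM about O: M_O − (2.04·2.7)·2.55 − 80·1.4 − 20·4.2 − 334.7 = 0 → M_O = 544.7 kN·m.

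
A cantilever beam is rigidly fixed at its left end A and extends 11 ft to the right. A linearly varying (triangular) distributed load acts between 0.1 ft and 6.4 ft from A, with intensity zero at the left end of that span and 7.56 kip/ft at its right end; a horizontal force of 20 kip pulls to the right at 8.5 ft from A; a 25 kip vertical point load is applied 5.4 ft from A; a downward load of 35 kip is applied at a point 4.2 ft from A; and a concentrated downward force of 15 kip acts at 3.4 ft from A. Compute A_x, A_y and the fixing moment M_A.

A_x = -20.00 kip, A_y = 98.81 kip, M_A = 435.4 kip·ft

Resultant of the triangular load: ½ × 7.56 × 6.3 = 23.814 kip, acting at 4.3 ft from A (one-third of the span from the peak).
ΣF_x = 0: A_x + 20 = 0 → A_x = -20.00 kip.
ΣF_y = 0: A_y − ½·7.56·6.3 − 25 − 35 − 15 = 0 → A_y = 98.81 kip.
ΣM about A: M_A − (½·7.56·6.3)·4.3 − 25·5.4 − 35·4.2 − 15·3.4 = 0 → M_A = 435.4 kip·ft.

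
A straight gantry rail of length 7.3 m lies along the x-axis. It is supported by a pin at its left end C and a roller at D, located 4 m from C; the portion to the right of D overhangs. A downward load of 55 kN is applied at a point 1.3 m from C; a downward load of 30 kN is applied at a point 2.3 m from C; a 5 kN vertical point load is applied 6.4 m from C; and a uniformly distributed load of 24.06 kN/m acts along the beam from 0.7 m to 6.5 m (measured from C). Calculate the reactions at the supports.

C_x = 0, C_y = 60.83 kN, D_y = 168.7 kN

Resultant of the distributed load: 24.06 × 5.8 = 139.548 kN at 3.6 m from C.
Moments about C: D_y·4 − 55·1.3 − 30·2.3 − 5·6.4 − (24.06·5.8)·3.6 = 0 → D_y = 674.8728/4 = 168.718 ≈ 168.7 kN.
ΣF_y = 0: C_y + 168.718 − 55 − 30 − 5 − 24.06·5.8 = 0 → C_y = 60.83 kN.
ΣF_x = 0: no horizontal applied forces, so C_x = 0.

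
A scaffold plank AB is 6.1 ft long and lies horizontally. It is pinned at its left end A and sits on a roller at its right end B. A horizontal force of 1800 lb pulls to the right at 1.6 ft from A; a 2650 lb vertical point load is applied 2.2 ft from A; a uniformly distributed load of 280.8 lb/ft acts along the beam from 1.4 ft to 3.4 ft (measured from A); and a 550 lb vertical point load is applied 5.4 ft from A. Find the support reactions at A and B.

A_x = -1800 lb, A_y = 2098 lb, B_y = 1664 lb

Resultant of the distributed load: 280.8 × 2 = 561.6 lb at 2.4 ft from A.
ΣM about A: B_y·6.1 − 2650·2.2 − (280.8·2)·2.4 − 550·5.4 = 0 → B_y = 10147.84/6.1 = 1663.58 ≈ 1664 lb.
ΣF_y = 0: A_y + 1663.58 − 2650 − 280.8·2 − 550 = 0 → A_y = 2098 lb.
ΣF_x = 0: A_x + 1800 = 0 → A_x = -1800 lb.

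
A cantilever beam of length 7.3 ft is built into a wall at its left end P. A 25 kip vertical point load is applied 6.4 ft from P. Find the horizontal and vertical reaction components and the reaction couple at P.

ΣF_x = 0: P_x = 0.
ΣF_y = 0: P_y − 25 = 0 → P_y = 25.00 kip.
ΣM about P: M_P − 25·6.4 = 0 → M_P = 160.0 kip·ft.

P_x = 0, P_y = 25.00 kip, M_P = 160.0 kip·ft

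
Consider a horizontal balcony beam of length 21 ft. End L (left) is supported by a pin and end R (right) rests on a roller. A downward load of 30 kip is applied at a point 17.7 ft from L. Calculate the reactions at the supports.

L_x = 0, L_y = 4.714 kip, R_y = 25.29 kip

Moments about L: R_y·21 − 30·17.7 = 0 → R_y = 531/21 = 25.2857 ≈ 25.29 kip.
ΣF_y = 0: L_y + 25.2857 − 30 = 0 → L_y = 4.714 kip.
ΣF_x = 0: no horizontal applied forces, so L_x = 0.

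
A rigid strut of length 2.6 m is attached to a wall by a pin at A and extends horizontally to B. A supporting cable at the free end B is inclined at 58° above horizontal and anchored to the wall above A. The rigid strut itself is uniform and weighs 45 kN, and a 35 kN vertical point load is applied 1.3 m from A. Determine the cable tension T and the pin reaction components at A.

ΣM about A: T·sin58°·2.6 − 45·1.3 − 35·1.3 = 0 → T = 104/(2.6·0.848048) = 47.1671 ≈ 47.17 kN.
ΣF_x = 0: A_x − T·cos58° = 0 → A_x = 47.1671 × 0.529919 = 24.99 kN.
ΣF_y = 0: A_y + T·sin58° − 45 − 35 = 0 → A_y = 80 − 47.1671 × 0.848048 = 40.00 kN.

T = 47.17 kN, A_x = 24.99 kN, A_y = 40.00 kN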